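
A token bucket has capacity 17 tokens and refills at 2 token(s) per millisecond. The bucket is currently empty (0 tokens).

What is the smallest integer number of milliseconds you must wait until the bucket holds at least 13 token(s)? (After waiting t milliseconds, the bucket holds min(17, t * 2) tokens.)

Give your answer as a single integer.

Answer: 7

Derivation:
Need t * 2 >= 13, so t >= 13/2.
Smallest integer t = ceil(13/2) = 7.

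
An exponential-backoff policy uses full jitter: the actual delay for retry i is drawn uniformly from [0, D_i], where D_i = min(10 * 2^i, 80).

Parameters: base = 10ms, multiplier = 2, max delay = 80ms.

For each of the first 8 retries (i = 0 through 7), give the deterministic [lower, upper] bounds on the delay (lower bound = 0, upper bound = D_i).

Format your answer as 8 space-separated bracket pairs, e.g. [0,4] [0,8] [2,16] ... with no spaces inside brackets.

Answer: [0,10] [0,20] [0,40] [0,80] [0,80] [0,80] [0,80] [0,80]

Derivation:
Computing bounds per retry:
  i=0: D_i=min(10*2^0,80)=10, bounds=[0,10]
  i=1: D_i=min(10*2^1,80)=20, bounds=[0,20]
  i=2: D_i=min(10*2^2,80)=40, bounds=[0,40]
  i=3: D_i=min(10*2^3,80)=80, bounds=[0,80]
  i=4: D_i=min(10*2^4,80)=80, bounds=[0,80]
  i=5: D_i=min(10*2^5,80)=80, bounds=[0,80]
  i=6: D_i=min(10*2^6,80)=80, bounds=[0,80]
  i=7: D_i=min(10*2^7,80)=80, bounds=[0,80]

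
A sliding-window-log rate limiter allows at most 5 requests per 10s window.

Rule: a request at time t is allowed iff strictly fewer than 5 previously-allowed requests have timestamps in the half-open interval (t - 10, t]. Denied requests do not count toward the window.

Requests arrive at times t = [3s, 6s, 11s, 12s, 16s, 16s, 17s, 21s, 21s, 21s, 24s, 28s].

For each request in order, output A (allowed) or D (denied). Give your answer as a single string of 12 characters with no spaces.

Answer: AAAAAAAADDAA

Derivation:
Tracking allowed requests in the window:
  req#1 t=3s: ALLOW
  req#2 t=6s: ALLOW
  req#3 t=11s: ALLOW
  req#4 t=12s: ALLOW
  req#5 t=16s: ALLOW
  req#6 t=16s: ALLOW
  req#7 t=17s: ALLOW
  req#8 t=21s: ALLOW
  req#9 t=21s: DENY
  req#10 t=21s: DENY
  req#11 t=24s: ALLOW
  req#12 t=28s: ALLOW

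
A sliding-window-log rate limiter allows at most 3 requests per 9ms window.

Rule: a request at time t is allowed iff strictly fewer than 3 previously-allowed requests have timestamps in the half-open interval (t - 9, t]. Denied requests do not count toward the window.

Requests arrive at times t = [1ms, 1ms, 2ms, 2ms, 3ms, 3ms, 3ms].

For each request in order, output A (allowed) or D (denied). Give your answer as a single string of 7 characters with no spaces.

Tracking allowed requests in the window:
  req#1 t=1ms: ALLOW
  req#2 t=1ms: ALLOW
  req#3 t=2ms: ALLOW
  req#4 t=2ms: DENY
  req#5 t=3ms: DENY
  req#6 t=3ms: DENY
  req#7 t=3ms: DENY

Answer: AAADDDD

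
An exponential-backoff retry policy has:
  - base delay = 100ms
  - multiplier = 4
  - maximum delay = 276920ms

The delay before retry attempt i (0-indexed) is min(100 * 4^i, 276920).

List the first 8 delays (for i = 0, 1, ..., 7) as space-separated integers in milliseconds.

Answer: 100 400 1600 6400 25600 102400 276920 276920

Derivation:
Computing each delay:
  i=0: min(100*4^0, 276920) = 100
  i=1: min(100*4^1, 276920) = 400
  i=2: min(100*4^2, 276920) = 1600
  i=3: min(100*4^3, 276920) = 6400
  i=4: min(100*4^4, 276920) = 25600
  i=5: min(100*4^5, 276920) = 102400
  i=6: min(100*4^6, 276920) = 276920
  i=7: min(100*4^7, 276920) = 276920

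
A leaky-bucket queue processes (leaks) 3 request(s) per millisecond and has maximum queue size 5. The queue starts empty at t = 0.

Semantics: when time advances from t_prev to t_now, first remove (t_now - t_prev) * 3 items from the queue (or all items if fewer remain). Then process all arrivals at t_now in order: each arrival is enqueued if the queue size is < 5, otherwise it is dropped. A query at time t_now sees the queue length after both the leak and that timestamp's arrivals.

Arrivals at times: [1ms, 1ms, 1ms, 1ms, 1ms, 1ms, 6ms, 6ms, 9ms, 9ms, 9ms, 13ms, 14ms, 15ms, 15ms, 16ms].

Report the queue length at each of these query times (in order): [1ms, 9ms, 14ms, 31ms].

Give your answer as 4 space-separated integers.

Queue lengths at query times:
  query t=1ms: backlog = 5
  query t=9ms: backlog = 3
  query t=14ms: backlog = 1
  query t=31ms: backlog = 0

Answer: 5 3 1 0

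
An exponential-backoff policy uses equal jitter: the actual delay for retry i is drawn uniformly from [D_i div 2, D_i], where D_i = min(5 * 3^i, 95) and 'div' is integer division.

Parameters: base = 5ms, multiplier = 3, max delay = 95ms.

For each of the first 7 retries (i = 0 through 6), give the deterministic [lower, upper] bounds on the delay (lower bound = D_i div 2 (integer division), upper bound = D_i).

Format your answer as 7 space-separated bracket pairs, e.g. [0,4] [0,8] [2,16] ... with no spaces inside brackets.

Answer: [2,5] [7,15] [22,45] [47,95] [47,95] [47,95] [47,95]

Derivation:
Computing bounds per retry:
  i=0: D_i=min(5*3^0,95)=5, bounds=[2,5]
  i=1: D_i=min(5*3^1,95)=15, bounds=[7,15]
  i=2: D_i=min(5*3^2,95)=45, bounds=[22,45]
  i=3: D_i=min(5*3^3,95)=95, bounds=[47,95]
  i=4: D_i=min(5*3^4,95)=95, bounds=[47,95]
  i=5: D_i=min(5*3^5,95)=95, bounds=[47,95]
  i=6: D_i=min(5*3^6,95)=95, bounds=[47,95]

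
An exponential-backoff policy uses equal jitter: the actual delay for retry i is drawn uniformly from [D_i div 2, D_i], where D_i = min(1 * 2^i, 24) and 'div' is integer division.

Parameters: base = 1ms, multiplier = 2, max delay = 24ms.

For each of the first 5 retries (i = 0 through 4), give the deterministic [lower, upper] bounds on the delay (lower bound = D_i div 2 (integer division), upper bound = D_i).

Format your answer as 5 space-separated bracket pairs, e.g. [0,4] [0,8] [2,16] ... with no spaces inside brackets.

Answer: [0,1] [1,2] [2,4] [4,8] [8,16]

Derivation:
Computing bounds per retry:
  i=0: D_i=min(1*2^0,24)=1, bounds=[0,1]
  i=1: D_i=min(1*2^1,24)=2, bounds=[1,2]
  i=2: D_i=min(1*2^2,24)=4, bounds=[2,4]
  i=3: D_i=min(1*2^3,24)=8, bounds=[4,8]
  i=4: D_i=min(1*2^4,24)=16, bounds=[8,16]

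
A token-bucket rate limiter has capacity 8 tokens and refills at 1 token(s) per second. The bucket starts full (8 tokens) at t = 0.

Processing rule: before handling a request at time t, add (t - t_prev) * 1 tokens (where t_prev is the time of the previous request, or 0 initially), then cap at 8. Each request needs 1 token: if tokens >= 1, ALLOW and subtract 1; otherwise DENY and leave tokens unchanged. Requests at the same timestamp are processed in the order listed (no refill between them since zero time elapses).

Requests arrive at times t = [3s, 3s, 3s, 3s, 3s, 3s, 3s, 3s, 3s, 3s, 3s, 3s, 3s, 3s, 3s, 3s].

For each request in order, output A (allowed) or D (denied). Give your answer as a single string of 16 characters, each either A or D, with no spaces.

Simulating step by step:
  req#1 t=3s: ALLOW
  req#2 t=3s: ALLOW
  req#3 t=3s: ALLOW
  req#4 t=3s: ALLOW
  req#5 t=3s: ALLOW
  req#6 t=3s: ALLOW
  req#7 t=3s: ALLOW
  req#8 t=3s: ALLOW
  req#9 t=3s: DENY
  req#10 t=3s: DENY
  req#11 t=3s: DENY
  req#12 t=3s: DENY
  req#13 t=3s: DENY
  req#14 t=3s: DENY
  req#15 t=3s: DENY
  req#16 t=3s: DENY

Answer: AAAAAAAADDDDDDDD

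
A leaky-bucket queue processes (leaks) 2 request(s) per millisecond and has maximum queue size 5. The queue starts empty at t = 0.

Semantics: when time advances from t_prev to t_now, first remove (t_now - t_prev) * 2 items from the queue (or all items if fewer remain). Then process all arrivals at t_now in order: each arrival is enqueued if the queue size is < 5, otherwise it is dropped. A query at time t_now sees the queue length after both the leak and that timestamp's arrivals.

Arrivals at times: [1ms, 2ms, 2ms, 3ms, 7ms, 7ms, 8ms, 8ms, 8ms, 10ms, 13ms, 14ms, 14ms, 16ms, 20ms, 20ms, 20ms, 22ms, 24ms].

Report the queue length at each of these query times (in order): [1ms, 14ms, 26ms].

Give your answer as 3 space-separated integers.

Answer: 1 2 0

Derivation:
Queue lengths at query times:
  query t=1ms: backlog = 1
  query t=14ms: backlog = 2
  query t=26ms: backlog = 0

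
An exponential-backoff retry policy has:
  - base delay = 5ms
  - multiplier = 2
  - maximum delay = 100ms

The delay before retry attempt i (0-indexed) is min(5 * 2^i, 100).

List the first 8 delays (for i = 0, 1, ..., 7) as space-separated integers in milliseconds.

Answer: 5 10 20 40 80 100 100 100

Derivation:
Computing each delay:
  i=0: min(5*2^0, 100) = 5
  i=1: min(5*2^1, 100) = 10
  i=2: min(5*2^2, 100) = 20
  i=3: min(5*2^3, 100) = 40
  i=4: min(5*2^4, 100) = 80
  i=5: min(5*2^5, 100) = 100
  i=6: min(5*2^6, 100) = 100
  i=7: min(5*2^7, 100) = 100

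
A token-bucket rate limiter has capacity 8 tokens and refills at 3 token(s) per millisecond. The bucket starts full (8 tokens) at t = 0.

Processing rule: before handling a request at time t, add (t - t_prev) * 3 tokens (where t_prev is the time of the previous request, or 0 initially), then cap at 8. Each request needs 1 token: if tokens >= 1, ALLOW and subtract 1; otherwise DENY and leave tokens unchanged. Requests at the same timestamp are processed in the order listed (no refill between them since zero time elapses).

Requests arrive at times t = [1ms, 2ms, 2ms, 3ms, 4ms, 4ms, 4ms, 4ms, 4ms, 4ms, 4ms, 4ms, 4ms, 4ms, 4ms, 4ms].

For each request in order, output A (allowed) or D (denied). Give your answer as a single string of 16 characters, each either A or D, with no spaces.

Simulating step by step:
  req#1 t=1ms: ALLOW
  req#2 t=2ms: ALLOW
  req#3 t=2ms: ALLOW
  req#4 t=3ms: ALLOW
  req#5 t=4ms: ALLOW
  req#6 t=4ms: ALLOW
  req#7 t=4ms: ALLOW
  req#8 t=4ms: ALLOW
  req#9 t=4ms: ALLOW
  req#10 t=4ms: ALLOW
  req#11 t=4ms: ALLOW
  req#12 t=4ms: ALLOW
  req#13 t=4ms: DENY
  req#14 t=4ms: DENY
  req#15 t=4ms: DENY
  req#16 t=4ms: DENY

Answer: AAAAAAAAAAAADDDD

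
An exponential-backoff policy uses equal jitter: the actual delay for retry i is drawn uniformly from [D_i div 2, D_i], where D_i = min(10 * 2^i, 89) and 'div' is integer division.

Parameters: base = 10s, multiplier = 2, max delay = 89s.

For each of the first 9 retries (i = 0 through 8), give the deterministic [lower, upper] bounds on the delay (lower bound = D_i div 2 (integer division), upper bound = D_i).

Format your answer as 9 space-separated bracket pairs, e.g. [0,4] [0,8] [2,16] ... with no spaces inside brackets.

Computing bounds per retry:
  i=0: D_i=min(10*2^0,89)=10, bounds=[5,10]
  i=1: D_i=min(10*2^1,89)=20, bounds=[10,20]
  i=2: D_i=min(10*2^2,89)=40, bounds=[20,40]
  i=3: D_i=min(10*2^3,89)=80, bounds=[40,80]
  i=4: D_i=min(10*2^4,89)=89, bounds=[44,89]
  i=5: D_i=min(10*2^5,89)=89, bounds=[44,89]
  i=6: D_i=min(10*2^6,89)=89, bounds=[44,89]
  i=7: D_i=min(10*2^7,89)=89, bounds=[44,89]
  i=8: D_i=min(10*2^8,89)=89, bounds=[44,89]

Answer: [5,10] [10,20] [20,40] [40,80] [44,89] [44,89] [44,89] [44,89] [44,89]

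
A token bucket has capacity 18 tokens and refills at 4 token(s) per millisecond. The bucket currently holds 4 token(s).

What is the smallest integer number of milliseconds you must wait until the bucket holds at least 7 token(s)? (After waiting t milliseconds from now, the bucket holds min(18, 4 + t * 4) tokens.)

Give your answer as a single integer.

Answer: 1

Derivation:
Need 4 + t * 4 >= 7, so t >= 3/4.
Smallest integer t = ceil(3/4) = 1.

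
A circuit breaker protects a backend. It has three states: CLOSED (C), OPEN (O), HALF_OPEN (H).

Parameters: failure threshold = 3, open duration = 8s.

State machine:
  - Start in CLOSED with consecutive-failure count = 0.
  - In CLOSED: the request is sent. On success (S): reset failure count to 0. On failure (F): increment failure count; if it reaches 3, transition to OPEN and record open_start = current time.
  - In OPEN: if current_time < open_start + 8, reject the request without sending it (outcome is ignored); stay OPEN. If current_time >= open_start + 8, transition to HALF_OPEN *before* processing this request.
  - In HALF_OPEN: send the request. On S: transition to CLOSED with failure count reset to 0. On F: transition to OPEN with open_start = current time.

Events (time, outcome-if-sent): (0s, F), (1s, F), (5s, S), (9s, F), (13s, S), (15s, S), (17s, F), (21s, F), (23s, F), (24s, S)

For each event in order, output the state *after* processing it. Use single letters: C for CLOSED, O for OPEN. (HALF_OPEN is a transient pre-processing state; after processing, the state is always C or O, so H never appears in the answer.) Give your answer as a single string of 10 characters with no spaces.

State after each event:
  event#1 t=0s outcome=F: state=CLOSED
  event#2 t=1s outcome=F: state=CLOSED
  event#3 t=5s outcome=S: state=CLOSED
  event#4 t=9s outcome=F: state=CLOSED
  event#5 t=13s outcome=S: state=CLOSED
  event#6 t=15s outcome=S: state=CLOSED
  event#7 t=17s outcome=F: state=CLOSED
  event#8 t=21s outcome=F: state=CLOSED
  event#9 t=23s outcome=F: state=OPEN
  event#10 t=24s outcome=S: state=OPEN

Answer: CCCCCCCCOO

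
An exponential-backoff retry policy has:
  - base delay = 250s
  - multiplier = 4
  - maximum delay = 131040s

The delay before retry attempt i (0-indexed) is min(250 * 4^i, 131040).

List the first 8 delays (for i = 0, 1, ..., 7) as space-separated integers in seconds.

Computing each delay:
  i=0: min(250*4^0, 131040) = 250
  i=1: min(250*4^1, 131040) = 1000
  i=2: min(250*4^2, 131040) = 4000
  i=3: min(250*4^3, 131040) = 16000
  i=4: min(250*4^4, 131040) = 64000
  i=5: min(250*4^5, 131040) = 131040
  i=6: min(250*4^6, 131040) = 131040
  i=7: min(250*4^7, 131040) = 131040

Answer: 250 1000 4000 16000 64000 131040 131040 131040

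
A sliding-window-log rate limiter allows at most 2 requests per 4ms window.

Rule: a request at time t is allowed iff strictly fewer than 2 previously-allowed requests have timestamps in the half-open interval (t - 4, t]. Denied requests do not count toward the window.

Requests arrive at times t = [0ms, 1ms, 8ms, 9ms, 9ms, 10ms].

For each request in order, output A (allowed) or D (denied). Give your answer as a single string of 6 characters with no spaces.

Tracking allowed requests in the window:
  req#1 t=0ms: ALLOW
  req#2 t=1ms: ALLOW
  req#3 t=8ms: ALLOW
  req#4 t=9ms: ALLOW
  req#5 t=9ms: DENY
  req#6 t=10ms: DENY

Answer: AAAADD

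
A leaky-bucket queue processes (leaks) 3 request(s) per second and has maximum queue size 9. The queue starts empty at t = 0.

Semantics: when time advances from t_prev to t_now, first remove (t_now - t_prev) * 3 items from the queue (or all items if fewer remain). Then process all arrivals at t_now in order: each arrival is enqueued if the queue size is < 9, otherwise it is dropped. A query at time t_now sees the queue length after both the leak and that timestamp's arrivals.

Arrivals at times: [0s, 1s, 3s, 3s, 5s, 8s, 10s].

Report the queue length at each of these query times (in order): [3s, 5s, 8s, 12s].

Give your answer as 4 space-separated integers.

Answer: 2 1 1 0

Derivation:
Queue lengths at query times:
  query t=3s: backlog = 2
  query t=5s: backlog = 1
  query t=8s: backlog = 1
  query t=12s: backlog = 0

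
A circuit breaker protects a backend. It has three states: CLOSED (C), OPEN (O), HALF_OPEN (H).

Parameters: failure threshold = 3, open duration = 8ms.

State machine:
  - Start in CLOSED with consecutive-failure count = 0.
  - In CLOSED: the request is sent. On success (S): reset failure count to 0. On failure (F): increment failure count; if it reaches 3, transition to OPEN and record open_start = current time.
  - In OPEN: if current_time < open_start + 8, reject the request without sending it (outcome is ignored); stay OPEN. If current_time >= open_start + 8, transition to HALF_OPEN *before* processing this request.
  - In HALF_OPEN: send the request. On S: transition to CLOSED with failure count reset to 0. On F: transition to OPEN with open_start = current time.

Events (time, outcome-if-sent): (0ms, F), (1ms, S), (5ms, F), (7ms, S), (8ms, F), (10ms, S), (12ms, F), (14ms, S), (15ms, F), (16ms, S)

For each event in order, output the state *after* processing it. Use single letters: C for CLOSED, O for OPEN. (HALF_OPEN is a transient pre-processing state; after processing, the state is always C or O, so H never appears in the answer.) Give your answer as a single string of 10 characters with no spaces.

State after each event:
  event#1 t=0ms outcome=F: state=CLOSED
  event#2 t=1ms outcome=S: state=CLOSED
  event#3 t=5ms outcome=F: state=CLOSED
  event#4 t=7ms outcome=S: state=CLOSED
  event#5 t=8ms outcome=F: state=CLOSED
  event#6 t=10ms outcome=S: state=CLOSED
  event#7 t=12ms outcome=F: state=CLOSED
  event#8 t=14ms outcome=S: state=CLOSED
  event#9 t=15ms outcome=F: state=CLOSED
  event#10 t=16ms outcome=S: state=CLOSED

Answer: CCCCCCCCCC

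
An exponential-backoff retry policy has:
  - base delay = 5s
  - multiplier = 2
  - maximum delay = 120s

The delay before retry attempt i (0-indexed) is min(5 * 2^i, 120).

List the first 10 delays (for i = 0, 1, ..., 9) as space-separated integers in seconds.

Computing each delay:
  i=0: min(5*2^0, 120) = 5
  i=1: min(5*2^1, 120) = 10
  i=2: min(5*2^2, 120) = 20
  i=3: min(5*2^3, 120) = 40
  i=4: min(5*2^4, 120) = 80
  i=5: min(5*2^5, 120) = 120
  i=6: min(5*2^6, 120) = 120
  i=7: min(5*2^7, 120) = 120
  i=8: min(5*2^8, 120) = 120
  i=9: min(5*2^9, 120) = 120

Answer: 5 10 20 40 80 120 120 120 120 120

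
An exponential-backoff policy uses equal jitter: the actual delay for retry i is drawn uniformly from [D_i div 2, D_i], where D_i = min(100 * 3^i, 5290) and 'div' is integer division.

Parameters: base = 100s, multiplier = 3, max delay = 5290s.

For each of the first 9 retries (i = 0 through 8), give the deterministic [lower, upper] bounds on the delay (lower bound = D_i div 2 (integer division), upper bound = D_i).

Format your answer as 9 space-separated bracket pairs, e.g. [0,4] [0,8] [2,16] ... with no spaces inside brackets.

Computing bounds per retry:
  i=0: D_i=min(100*3^0,5290)=100, bounds=[50,100]
  i=1: D_i=min(100*3^1,5290)=300, bounds=[150,300]
  i=2: D_i=min(100*3^2,5290)=900, bounds=[450,900]
  i=3: D_i=min(100*3^3,5290)=2700, bounds=[1350,2700]
  i=4: D_i=min(100*3^4,5290)=5290, bounds=[2645,5290]
  i=5: D_i=min(100*3^5,5290)=5290, bounds=[2645,5290]
  i=6: D_i=min(100*3^6,5290)=5290, bounds=[2645,5290]
  i=7: D_i=min(100*3^7,5290)=5290, bounds=[2645,5290]
  i=8: D_i=min(100*3^8,5290)=5290, bounds=[2645,5290]

Answer: [50,100] [150,300] [450,900] [1350,2700] [2645,5290] [2645,5290] [2645,5290] [2645,5290] [2645,5290]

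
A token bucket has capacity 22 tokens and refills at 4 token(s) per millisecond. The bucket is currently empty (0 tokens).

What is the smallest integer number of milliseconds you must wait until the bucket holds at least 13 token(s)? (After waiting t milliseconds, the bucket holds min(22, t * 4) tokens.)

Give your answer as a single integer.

Need t * 4 >= 13, so t >= 13/4.
Smallest integer t = ceil(13/4) = 4.

Answer: 4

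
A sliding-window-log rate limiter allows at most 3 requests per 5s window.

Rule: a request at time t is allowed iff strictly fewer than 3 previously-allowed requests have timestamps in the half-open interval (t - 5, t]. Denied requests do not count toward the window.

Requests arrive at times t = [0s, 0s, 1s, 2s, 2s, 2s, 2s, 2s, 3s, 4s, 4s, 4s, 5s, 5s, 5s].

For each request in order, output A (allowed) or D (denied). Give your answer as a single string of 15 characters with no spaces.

Answer: AAADDDDDDDDDAAD

Derivation:
Tracking allowed requests in the window:
  req#1 t=0s: ALLOW
  req#2 t=0s: ALLOW
  req#3 t=1s: ALLOW
  req#4 t=2s: DENY
  req#5 t=2s: DENY
  req#6 t=2s: DENY
  req#7 t=2s: DENY
  req#8 t=2s: DENY
  req#9 t=3s: DENY
  req#10 t=4s: DENY
  req#11 t=4s: DENY
  req#12 t=4s: DENY
  req#13 t=5s: ALLOW
  req#14 t=5s: ALLOW
  req#15 t=5s: DENY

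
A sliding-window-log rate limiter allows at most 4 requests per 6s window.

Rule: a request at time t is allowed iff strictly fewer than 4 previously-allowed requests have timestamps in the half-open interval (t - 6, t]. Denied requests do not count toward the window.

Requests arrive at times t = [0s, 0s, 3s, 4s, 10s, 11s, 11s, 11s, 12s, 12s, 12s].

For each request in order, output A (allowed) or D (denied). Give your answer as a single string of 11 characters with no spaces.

Tracking allowed requests in the window:
  req#1 t=0s: ALLOW
  req#2 t=0s: ALLOW
  req#3 t=3s: ALLOW
  req#4 t=4s: ALLOW
  req#5 t=10s: ALLOW
  req#6 t=11s: ALLOW
  req#7 t=11s: ALLOW
  req#8 t=11s: ALLOW
  req#9 t=12s: DENY
  req#10 t=12s: DENY
  req#11 t=12s: DENY

Answer: AAAAAAAADDD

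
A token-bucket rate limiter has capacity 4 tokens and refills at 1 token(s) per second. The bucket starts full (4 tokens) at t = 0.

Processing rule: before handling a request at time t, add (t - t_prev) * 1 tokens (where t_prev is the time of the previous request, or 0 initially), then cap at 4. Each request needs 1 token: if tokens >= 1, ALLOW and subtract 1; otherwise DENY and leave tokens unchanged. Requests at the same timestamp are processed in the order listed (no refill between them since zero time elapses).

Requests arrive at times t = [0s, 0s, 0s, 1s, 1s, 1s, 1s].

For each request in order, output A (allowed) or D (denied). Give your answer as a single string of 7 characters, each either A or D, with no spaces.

Answer: AAAAADD

Derivation:
Simulating step by step:
  req#1 t=0s: ALLOW
  req#2 t=0s: ALLOW
  req#3 t=0s: ALLOW
  req#4 t=1s: ALLOW
  req#5 t=1s: ALLOW
  req#6 t=1s: DENY
  req#7 t=1s: DENY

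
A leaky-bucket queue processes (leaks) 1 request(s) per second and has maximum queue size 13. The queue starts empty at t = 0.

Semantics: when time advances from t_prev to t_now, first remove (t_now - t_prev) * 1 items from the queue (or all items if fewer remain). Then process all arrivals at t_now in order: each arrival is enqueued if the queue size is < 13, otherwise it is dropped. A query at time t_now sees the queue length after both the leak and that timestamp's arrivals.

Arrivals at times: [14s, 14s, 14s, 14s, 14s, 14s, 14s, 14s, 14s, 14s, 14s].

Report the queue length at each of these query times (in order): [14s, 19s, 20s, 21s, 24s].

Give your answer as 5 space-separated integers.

Queue lengths at query times:
  query t=14s: backlog = 11
  query t=19s: backlog = 6
  query t=20s: backlog = 5
  query t=21s: backlog = 4
  query t=24s: backlog = 1

Answer: 11 6 5 4 1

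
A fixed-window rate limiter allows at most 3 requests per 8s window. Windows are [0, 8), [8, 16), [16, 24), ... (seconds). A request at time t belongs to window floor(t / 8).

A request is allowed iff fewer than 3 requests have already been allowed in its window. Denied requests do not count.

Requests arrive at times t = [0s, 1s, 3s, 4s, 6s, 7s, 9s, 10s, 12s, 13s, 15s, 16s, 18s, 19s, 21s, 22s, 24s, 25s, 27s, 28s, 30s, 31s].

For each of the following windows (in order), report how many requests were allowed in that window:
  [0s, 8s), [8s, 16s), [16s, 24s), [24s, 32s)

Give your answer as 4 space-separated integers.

Processing requests:
  req#1 t=0s (window 0): ALLOW
  req#2 t=1s (window 0): ALLOW
  req#3 t=3s (window 0): ALLOW
  req#4 t=4s (window 0): DENY
  req#5 t=6s (window 0): DENY
  req#6 t=7s (window 0): DENY
  req#7 t=9s (window 1): ALLOW
  req#8 t=10s (window 1): ALLOW
  req#9 t=12s (window 1): ALLOW
  req#10 t=13s (window 1): DENY
  req#11 t=15s (window 1): DENY
  req#12 t=16s (window 2): ALLOW
  req#13 t=18s (window 2): ALLOW
  req#14 t=19s (window 2): ALLOW
  req#15 t=21s (window 2): DENY
  req#16 t=22s (window 2): DENY
  req#17 t=24s (window 3): ALLOW
  req#18 t=25s (window 3): ALLOW
  req#19 t=27s (window 3): ALLOW
  req#20 t=28s (window 3): DENY
  req#21 t=30s (window 3): DENY
  req#22 t=31s (window 3): DENY

Allowed counts by window: 3 3 3 3

Answer: 3 3 3 3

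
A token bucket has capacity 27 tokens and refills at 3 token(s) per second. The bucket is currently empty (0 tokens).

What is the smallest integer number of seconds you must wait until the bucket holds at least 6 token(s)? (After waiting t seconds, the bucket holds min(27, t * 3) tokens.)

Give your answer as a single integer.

Need t * 3 >= 6, so t >= 6/3.
Smallest integer t = ceil(6/3) = 2.

Answer: 2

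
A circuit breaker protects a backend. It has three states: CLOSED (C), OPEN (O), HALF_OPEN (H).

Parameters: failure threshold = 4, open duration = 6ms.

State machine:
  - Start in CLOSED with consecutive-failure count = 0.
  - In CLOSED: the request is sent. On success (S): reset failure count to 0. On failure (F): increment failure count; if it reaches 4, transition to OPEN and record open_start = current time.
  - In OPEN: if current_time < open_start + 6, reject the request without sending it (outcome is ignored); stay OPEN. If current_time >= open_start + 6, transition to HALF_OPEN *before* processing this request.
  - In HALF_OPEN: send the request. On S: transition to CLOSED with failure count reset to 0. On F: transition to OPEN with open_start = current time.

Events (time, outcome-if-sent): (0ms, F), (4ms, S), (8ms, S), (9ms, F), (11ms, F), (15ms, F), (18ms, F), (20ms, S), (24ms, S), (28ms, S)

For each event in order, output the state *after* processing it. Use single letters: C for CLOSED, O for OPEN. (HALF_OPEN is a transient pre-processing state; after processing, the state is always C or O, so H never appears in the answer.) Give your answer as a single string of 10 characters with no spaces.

Answer: CCCCCCOOCC

Derivation:
State after each event:
  event#1 t=0ms outcome=F: state=CLOSED
  event#2 t=4ms outcome=S: state=CLOSED
  event#3 t=8ms outcome=S: state=CLOSED
  event#4 t=9ms outcome=F: state=CLOSED
  event#5 t=11ms outcome=F: state=CLOSED
  event#6 t=15ms outcome=F: state=CLOSED
  event#7 t=18ms outcome=F: state=OPEN
  event#8 t=20ms outcome=S: state=OPEN
  event#9 t=24ms outcome=S: state=CLOSED
  event#10 t=28ms outcome=S: state=CLOSED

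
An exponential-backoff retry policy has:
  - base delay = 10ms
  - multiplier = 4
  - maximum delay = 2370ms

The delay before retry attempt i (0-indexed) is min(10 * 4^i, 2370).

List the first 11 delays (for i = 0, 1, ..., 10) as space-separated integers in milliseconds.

Answer: 10 40 160 640 2370 2370 2370 2370 2370 2370 2370

Derivation:
Computing each delay:
  i=0: min(10*4^0, 2370) = 10
  i=1: min(10*4^1, 2370) = 40
  i=2: min(10*4^2, 2370) = 160
  i=3: min(10*4^3, 2370) = 640
  i=4: min(10*4^4, 2370) = 2370
  i=5: min(10*4^5, 2370) = 2370
  i=6: min(10*4^6, 2370) = 2370
  i=7: min(10*4^7, 2370) = 2370
  i=8: min(10*4^8, 2370) = 2370
  i=9: min(10*4^9, 2370) = 2370
  i=10: min(10*4^10, 2370) = 2370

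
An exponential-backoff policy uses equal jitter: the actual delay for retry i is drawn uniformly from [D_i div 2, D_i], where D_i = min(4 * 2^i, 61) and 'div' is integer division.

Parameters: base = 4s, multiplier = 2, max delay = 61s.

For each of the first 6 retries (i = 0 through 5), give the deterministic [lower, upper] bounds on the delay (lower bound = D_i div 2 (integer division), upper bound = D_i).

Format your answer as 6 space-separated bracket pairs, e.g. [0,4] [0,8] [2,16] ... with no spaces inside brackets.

Computing bounds per retry:
  i=0: D_i=min(4*2^0,61)=4, bounds=[2,4]
  i=1: D_i=min(4*2^1,61)=8, bounds=[4,8]
  i=2: D_i=min(4*2^2,61)=16, bounds=[8,16]
  i=3: D_i=min(4*2^3,61)=32, bounds=[16,32]
  i=4: D_i=min(4*2^4,61)=61, bounds=[30,61]
  i=5: D_i=min(4*2^5,61)=61, bounds=[30,61]

Answer: [2,4] [4,8] [8,16] [16,32] [30,61] [30,61]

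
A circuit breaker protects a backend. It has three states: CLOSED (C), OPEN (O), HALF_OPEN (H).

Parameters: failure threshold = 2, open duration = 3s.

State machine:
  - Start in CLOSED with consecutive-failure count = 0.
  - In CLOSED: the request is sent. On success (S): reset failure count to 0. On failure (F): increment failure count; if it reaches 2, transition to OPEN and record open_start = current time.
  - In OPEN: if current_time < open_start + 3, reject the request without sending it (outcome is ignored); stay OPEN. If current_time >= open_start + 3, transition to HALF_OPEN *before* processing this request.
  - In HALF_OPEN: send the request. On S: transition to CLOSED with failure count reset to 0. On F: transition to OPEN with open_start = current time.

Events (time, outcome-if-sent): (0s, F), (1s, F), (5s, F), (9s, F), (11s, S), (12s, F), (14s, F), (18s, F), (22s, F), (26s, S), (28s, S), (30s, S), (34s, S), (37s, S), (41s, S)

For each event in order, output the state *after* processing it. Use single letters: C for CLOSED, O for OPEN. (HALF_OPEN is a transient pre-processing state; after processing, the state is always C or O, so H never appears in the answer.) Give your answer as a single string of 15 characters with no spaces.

Answer: COOOOOOOOCCCCCC

Derivation:
State after each event:
  event#1 t=0s outcome=F: state=CLOSED
  event#2 t=1s outcome=F: state=OPEN
  event#3 t=5s outcome=F: state=OPEN
  event#4 t=9s outcome=F: state=OPEN
  event#5 t=11s outcome=S: state=OPEN
  event#6 t=12s outcome=F: state=OPEN
  event#7 t=14s outcome=F: state=OPEN
  event#8 t=18s outcome=F: state=OPEN
  event#9 t=22s outcome=F: state=OPEN
  event#10 t=26s outcome=S: state=CLOSED
  event#11 t=28s outcome=S: state=CLOSED
  event#12 t=30s outcome=S: state=CLOSED
  event#13 t=34s outcome=S: state=CLOSED
  event#14 t=37s outcome=S: state=CLOSED
  event#15 t=41s outcome=S: state=CLOSED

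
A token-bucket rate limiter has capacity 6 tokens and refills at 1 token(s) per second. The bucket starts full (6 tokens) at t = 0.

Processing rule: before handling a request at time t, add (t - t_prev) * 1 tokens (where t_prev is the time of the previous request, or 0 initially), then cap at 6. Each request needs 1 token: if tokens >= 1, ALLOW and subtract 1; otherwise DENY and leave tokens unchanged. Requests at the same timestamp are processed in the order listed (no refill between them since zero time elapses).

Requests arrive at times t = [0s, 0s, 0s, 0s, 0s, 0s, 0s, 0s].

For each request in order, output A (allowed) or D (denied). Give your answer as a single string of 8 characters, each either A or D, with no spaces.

Answer: AAAAAADD

Derivation:
Simulating step by step:
  req#1 t=0s: ALLOW
  req#2 t=0s: ALLOW
  req#3 t=0s: ALLOW
  req#4 t=0s: ALLOW
  req#5 t=0s: ALLOW
  req#6 t=0s: ALLOW
  req#7 t=0s: DENY
  req#8 t=0s: DENY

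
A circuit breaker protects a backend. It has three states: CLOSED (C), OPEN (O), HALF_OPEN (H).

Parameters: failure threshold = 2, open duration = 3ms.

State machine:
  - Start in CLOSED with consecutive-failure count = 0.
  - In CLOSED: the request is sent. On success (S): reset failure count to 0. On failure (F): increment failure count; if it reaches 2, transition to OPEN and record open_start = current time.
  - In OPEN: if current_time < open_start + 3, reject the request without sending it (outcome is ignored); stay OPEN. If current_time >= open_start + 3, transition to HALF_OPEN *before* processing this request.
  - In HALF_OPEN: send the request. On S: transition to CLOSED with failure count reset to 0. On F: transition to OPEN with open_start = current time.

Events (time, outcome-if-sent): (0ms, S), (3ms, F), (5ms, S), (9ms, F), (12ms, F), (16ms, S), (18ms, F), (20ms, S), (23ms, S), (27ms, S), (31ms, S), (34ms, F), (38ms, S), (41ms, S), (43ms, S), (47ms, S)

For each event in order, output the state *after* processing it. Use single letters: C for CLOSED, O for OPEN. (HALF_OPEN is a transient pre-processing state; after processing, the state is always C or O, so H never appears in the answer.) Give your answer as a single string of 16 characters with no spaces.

State after each event:
  event#1 t=0ms outcome=S: state=CLOSED
  event#2 t=3ms outcome=F: state=CLOSED
  event#3 t=5ms outcome=S: state=CLOSED
  event#4 t=9ms outcome=F: state=CLOSED
  event#5 t=12ms outcome=F: state=OPEN
  event#6 t=16ms outcome=S: state=CLOSED
  event#7 t=18ms outcome=F: state=CLOSED
  event#8 t=20ms outcome=S: state=CLOSED
  event#9 t=23ms outcome=S: state=CLOSED
  event#10 t=27ms outcome=S: state=CLOSED
  event#11 t=31ms outcome=S: state=CLOSED
  event#12 t=34ms outcome=F: state=CLOSED
  event#13 t=38ms outcome=S: state=CLOSED
  event#14 t=41ms outcome=S: state=CLOSED
  event#15 t=43ms outcome=S: state=CLOSED
  event#16 t=47ms outcome=S: state=CLOSED

Answer: CCCCOCCCCCCCCCCC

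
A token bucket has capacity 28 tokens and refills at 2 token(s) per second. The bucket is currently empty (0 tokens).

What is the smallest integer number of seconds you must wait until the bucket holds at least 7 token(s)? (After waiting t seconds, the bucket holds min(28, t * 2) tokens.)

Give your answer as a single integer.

Answer: 4

Derivation:
Need t * 2 >= 7, so t >= 7/2.
Smallest integer t = ceil(7/2) = 4.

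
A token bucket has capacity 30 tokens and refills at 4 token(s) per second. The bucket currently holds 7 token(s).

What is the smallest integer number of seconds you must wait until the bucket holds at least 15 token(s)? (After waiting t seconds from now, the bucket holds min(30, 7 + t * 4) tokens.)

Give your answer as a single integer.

Answer: 2

Derivation:
Need 7 + t * 4 >= 15, so t >= 8/4.
Smallest integer t = ceil(8/4) = 2.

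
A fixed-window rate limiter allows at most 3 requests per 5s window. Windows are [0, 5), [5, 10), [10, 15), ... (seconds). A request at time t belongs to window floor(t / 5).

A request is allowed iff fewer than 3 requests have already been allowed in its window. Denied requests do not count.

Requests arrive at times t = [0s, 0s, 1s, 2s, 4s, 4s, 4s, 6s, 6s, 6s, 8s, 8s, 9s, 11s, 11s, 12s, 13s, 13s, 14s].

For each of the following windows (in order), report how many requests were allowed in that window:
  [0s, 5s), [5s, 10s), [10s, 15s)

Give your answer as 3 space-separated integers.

Processing requests:
  req#1 t=0s (window 0): ALLOW
  req#2 t=0s (window 0): ALLOW
  req#3 t=1s (window 0): ALLOW
  req#4 t=2s (window 0): DENY
  req#5 t=4s (window 0): DENY
  req#6 t=4s (window 0): DENY
  req#7 t=4s (window 0): DENY
  req#8 t=6s (window 1): ALLOW
  req#9 t=6s (window 1): ALLOW
  req#10 t=6s (window 1): ALLOW
  req#11 t=8s (window 1): DENY
  req#12 t=8s (window 1): DENY
  req#13 t=9s (window 1): DENY
  req#14 t=11s (window 2): ALLOW
  req#15 t=11s (window 2): ALLOW
  req#16 t=12s (window 2): ALLOW
  req#17 t=13s (window 2): DENY
  req#18 t=13s (window 2): DENY
  req#19 t=14s (window 2): DENY

Allowed counts by window: 3 3 3

Answer: 3 3 3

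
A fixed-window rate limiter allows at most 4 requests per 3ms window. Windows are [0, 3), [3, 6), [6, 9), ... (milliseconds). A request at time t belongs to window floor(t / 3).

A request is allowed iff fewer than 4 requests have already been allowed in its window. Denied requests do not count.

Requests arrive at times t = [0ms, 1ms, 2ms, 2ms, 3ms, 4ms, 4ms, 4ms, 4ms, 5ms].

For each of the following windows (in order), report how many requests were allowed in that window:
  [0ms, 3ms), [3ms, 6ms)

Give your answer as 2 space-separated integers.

Processing requests:
  req#1 t=0ms (window 0): ALLOW
  req#2 t=1ms (window 0): ALLOW
  req#3 t=2ms (window 0): ALLOW
  req#4 t=2ms (window 0): ALLOW
  req#5 t=3ms (window 1): ALLOW
  req#6 t=4ms (window 1): ALLOW
  req#7 t=4ms (window 1): ALLOW
  req#8 t=4ms (window 1): ALLOW
  req#9 t=4ms (window 1): DENY
  req#10 t=5ms (window 1): DENY

Allowed counts by window: 4 4

Answer: 4 4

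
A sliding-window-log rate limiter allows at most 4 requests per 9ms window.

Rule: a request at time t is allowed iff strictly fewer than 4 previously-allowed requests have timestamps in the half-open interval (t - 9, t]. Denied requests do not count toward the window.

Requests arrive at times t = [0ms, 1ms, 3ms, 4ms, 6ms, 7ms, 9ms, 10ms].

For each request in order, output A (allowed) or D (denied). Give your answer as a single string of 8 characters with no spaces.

Answer: AAAADDAA

Derivation:
Tracking allowed requests in the window:
  req#1 t=0ms: ALLOW
  req#2 t=1ms: ALLOW
  req#3 t=3ms: ALLOW
  req#4 t=4ms: ALLOW
  req#5 t=6ms: DENY
  req#6 t=7ms: DENY
  req#7 t=9ms: ALLOW
  req#8 t=10ms: ALLOW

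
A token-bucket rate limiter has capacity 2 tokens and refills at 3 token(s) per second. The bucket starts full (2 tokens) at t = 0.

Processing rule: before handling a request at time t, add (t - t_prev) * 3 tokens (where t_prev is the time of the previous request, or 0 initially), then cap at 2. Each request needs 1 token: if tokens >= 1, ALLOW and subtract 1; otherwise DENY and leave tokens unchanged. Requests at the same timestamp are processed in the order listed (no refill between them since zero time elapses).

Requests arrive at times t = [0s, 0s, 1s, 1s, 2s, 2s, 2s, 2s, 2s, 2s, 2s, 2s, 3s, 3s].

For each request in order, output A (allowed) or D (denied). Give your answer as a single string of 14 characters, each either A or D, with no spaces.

Simulating step by step:
  req#1 t=0s: ALLOW
  req#2 t=0s: ALLOW
  req#3 t=1s: ALLOW
  req#4 t=1s: ALLOW
  req#5 t=2s: ALLOW
  req#6 t=2s: ALLOW
  req#7 t=2s: DENY
  req#8 t=2s: DENY
  req#9 t=2s: DENY
  req#10 t=2s: DENY
  req#11 t=2s: DENY
  req#12 t=2s: DENY
  req#13 t=3s: ALLOW
  req#14 t=3s: ALLOW

Answer: AAAAAADDDDDDAA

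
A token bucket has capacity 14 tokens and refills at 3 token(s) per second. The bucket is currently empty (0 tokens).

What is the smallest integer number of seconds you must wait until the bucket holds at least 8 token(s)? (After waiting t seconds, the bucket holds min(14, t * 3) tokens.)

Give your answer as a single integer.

Need t * 3 >= 8, so t >= 8/3.
Smallest integer t = ceil(8/3) = 3.

Answer: 3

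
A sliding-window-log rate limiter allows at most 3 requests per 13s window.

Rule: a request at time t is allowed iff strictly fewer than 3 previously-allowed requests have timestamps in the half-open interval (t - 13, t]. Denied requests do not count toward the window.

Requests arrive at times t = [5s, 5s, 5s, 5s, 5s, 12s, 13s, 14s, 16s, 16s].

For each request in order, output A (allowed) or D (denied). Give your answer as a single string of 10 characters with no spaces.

Answer: AAADDDDDDD

Derivation:
Tracking allowed requests in the window:
  req#1 t=5s: ALLOW
  req#2 t=5s: ALLOW
  req#3 t=5s: ALLOW
  req#4 t=5s: DENY
  req#5 t=5s: DENY
  req#6 t=12s: DENY
  req#7 t=13s: DENY
  req#8 t=14s: DENY
  req#9 t=16s: DENY
  req#10 t=16s: DENY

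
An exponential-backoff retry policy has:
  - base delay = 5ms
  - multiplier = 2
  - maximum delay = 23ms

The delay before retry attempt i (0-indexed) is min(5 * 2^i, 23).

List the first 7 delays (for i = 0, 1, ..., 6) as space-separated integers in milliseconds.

Answer: 5 10 20 23 23 23 23

Derivation:
Computing each delay:
  i=0: min(5*2^0, 23) = 5
  i=1: min(5*2^1, 23) = 10
  i=2: min(5*2^2, 23) = 20
  i=3: min(5*2^3, 23) = 23
  i=4: min(5*2^4, 23) = 23
  i=5: min(5*2^5, 23) = 23
  i=6: min(5*2^6, 23) = 23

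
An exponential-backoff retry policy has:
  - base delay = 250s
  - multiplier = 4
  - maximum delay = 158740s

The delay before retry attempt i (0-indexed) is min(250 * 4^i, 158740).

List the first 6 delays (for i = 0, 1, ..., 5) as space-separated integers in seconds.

Computing each delay:
  i=0: min(250*4^0, 158740) = 250
  i=1: min(250*4^1, 158740) = 1000
  i=2: min(250*4^2, 158740) = 4000
  i=3: min(250*4^3, 158740) = 16000
  i=4: min(250*4^4, 158740) = 64000
  i=5: min(250*4^5, 158740) = 158740

Answer: 250 1000 4000 16000 64000 158740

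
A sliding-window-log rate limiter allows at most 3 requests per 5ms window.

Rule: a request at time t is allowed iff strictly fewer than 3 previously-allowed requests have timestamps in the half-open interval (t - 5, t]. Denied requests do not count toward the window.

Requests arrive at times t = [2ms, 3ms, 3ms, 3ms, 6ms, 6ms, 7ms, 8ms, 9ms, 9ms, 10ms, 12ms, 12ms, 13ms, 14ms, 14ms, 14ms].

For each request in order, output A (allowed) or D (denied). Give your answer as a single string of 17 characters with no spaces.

Answer: AAADDDAAADDADAADD

Derivation:
Tracking allowed requests in the window:
  req#1 t=2ms: ALLOW
  req#2 t=3ms: ALLOW
  req#3 t=3ms: ALLOW
  req#4 t=3ms: DENY
  req#5 t=6ms: DENY
  req#6 t=6ms: DENY
  req#7 t=7ms: ALLOW
  req#8 t=8ms: ALLOW
  req#9 t=9ms: ALLOW
  req#10 t=9ms: DENY
  req#11 t=10ms: DENY
  req#12 t=12ms: ALLOW
  req#13 t=12ms: DENY
  req#14 t=13ms: ALLOW
  req#15 t=14ms: ALLOW
  req#16 t=14ms: DENY
  req#17 t=14ms: DENY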